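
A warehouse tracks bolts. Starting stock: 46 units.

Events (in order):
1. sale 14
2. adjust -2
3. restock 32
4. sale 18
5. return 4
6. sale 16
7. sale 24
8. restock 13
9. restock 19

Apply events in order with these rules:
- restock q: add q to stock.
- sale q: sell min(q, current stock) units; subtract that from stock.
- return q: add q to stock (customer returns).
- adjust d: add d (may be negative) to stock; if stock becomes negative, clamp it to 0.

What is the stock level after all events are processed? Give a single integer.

Processing events:
Start: stock = 46
  Event 1 (sale 14): sell min(14,46)=14. stock: 46 - 14 = 32. total_sold = 14
  Event 2 (adjust -2): 32 + -2 = 30
  Event 3 (restock 32): 30 + 32 = 62
  Event 4 (sale 18): sell min(18,62)=18. stock: 62 - 18 = 44. total_sold = 32
  Event 5 (return 4): 44 + 4 = 48
  Event 6 (sale 16): sell min(16,48)=16. stock: 48 - 16 = 32. total_sold = 48
  Event 7 (sale 24): sell min(24,32)=24. stock: 32 - 24 = 8. total_sold = 72
  Event 8 (restock 13): 8 + 13 = 21
  Event 9 (restock 19): 21 + 19 = 40
Final: stock = 40, total_sold = 72

Answer: 40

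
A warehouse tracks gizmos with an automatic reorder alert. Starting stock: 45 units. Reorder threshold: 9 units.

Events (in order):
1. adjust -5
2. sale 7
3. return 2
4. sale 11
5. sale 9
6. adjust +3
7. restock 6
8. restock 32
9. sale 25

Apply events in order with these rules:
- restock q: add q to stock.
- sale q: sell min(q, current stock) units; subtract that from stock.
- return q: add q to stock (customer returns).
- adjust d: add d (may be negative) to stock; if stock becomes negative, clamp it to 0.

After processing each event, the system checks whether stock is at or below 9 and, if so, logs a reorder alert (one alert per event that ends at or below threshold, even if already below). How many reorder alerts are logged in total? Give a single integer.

Processing events:
Start: stock = 45
  Event 1 (adjust -5): 45 + -5 = 40
  Event 2 (sale 7): sell min(7,40)=7. stock: 40 - 7 = 33. total_sold = 7
  Event 3 (return 2): 33 + 2 = 35
  Event 4 (sale 11): sell min(11,35)=11. stock: 35 - 11 = 24. total_sold = 18
  Event 5 (sale 9): sell min(9,24)=9. stock: 24 - 9 = 15. total_sold = 27
  Event 6 (adjust +3): 15 + 3 = 18
  Event 7 (restock 6): 18 + 6 = 24
  Event 8 (restock 32): 24 + 32 = 56
  Event 9 (sale 25): sell min(25,56)=25. stock: 56 - 25 = 31. total_sold = 52
Final: stock = 31, total_sold = 52

Checking against threshold 9:
  After event 1: stock=40 > 9
  After event 2: stock=33 > 9
  After event 3: stock=35 > 9
  After event 4: stock=24 > 9
  After event 5: stock=15 > 9
  After event 6: stock=18 > 9
  After event 7: stock=24 > 9
  After event 8: stock=56 > 9
  After event 9: stock=31 > 9
Alert events: []. Count = 0

Answer: 0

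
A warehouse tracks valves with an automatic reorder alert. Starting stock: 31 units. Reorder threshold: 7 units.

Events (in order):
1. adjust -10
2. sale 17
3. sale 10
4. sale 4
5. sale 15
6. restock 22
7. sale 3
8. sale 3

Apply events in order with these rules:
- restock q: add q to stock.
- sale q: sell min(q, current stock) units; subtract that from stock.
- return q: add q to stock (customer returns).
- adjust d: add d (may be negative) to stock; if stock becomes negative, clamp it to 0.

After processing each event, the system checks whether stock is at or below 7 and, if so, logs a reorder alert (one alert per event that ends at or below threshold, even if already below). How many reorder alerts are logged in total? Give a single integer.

Processing events:
Start: stock = 31
  Event 1 (adjust -10): 31 + -10 = 21
  Event 2 (sale 17): sell min(17,21)=17. stock: 21 - 17 = 4. total_sold = 17
  Event 3 (sale 10): sell min(10,4)=4. stock: 4 - 4 = 0. total_sold = 21
  Event 4 (sale 4): sell min(4,0)=0. stock: 0 - 0 = 0. total_sold = 21
  Event 5 (sale 15): sell min(15,0)=0. stock: 0 - 0 = 0. total_sold = 21
  Event 6 (restock 22): 0 + 22 = 22
  Event 7 (sale 3): sell min(3,22)=3. stock: 22 - 3 = 19. total_sold = 24
  Event 8 (sale 3): sell min(3,19)=3. stock: 19 - 3 = 16. total_sold = 27
Final: stock = 16, total_sold = 27

Checking against threshold 7:
  After event 1: stock=21 > 7
  After event 2: stock=4 <= 7 -> ALERT
  After event 3: stock=0 <= 7 -> ALERT
  After event 4: stock=0 <= 7 -> ALERT
  After event 5: stock=0 <= 7 -> ALERT
  After event 6: stock=22 > 7
  After event 7: stock=19 > 7
  After event 8: stock=16 > 7
Alert events: [2, 3, 4, 5]. Count = 4

Answer: 4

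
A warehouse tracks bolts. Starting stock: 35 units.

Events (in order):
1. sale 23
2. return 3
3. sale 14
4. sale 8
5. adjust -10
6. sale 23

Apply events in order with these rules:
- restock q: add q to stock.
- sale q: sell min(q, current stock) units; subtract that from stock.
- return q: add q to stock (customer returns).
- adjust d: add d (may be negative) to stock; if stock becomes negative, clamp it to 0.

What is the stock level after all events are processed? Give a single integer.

Processing events:
Start: stock = 35
  Event 1 (sale 23): sell min(23,35)=23. stock: 35 - 23 = 12. total_sold = 23
  Event 2 (return 3): 12 + 3 = 15
  Event 3 (sale 14): sell min(14,15)=14. stock: 15 - 14 = 1. total_sold = 37
  Event 4 (sale 8): sell min(8,1)=1. stock: 1 - 1 = 0. total_sold = 38
  Event 5 (adjust -10): 0 + -10 = 0 (clamped to 0)
  Event 6 (sale 23): sell min(23,0)=0. stock: 0 - 0 = 0. total_sold = 38
Final: stock = 0, total_sold = 38

Answer: 0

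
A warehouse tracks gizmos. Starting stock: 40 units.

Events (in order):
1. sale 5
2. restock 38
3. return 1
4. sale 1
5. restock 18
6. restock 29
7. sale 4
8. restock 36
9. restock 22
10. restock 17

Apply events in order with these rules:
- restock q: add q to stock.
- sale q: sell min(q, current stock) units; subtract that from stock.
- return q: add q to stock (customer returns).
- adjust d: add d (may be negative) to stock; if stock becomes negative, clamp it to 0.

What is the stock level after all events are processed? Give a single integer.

Answer: 191

Derivation:
Processing events:
Start: stock = 40
  Event 1 (sale 5): sell min(5,40)=5. stock: 40 - 5 = 35. total_sold = 5
  Event 2 (restock 38): 35 + 38 = 73
  Event 3 (return 1): 73 + 1 = 74
  Event 4 (sale 1): sell min(1,74)=1. stock: 74 - 1 = 73. total_sold = 6
  Event 5 (restock 18): 73 + 18 = 91
  Event 6 (restock 29): 91 + 29 = 120
  Event 7 (sale 4): sell min(4,120)=4. stock: 120 - 4 = 116. total_sold = 10
  Event 8 (restock 36): 116 + 36 = 152
  Event 9 (restock 22): 152 + 22 = 174
  Event 10 (restock 17): 174 + 17 = 191
Final: stock = 191, total_sold = 10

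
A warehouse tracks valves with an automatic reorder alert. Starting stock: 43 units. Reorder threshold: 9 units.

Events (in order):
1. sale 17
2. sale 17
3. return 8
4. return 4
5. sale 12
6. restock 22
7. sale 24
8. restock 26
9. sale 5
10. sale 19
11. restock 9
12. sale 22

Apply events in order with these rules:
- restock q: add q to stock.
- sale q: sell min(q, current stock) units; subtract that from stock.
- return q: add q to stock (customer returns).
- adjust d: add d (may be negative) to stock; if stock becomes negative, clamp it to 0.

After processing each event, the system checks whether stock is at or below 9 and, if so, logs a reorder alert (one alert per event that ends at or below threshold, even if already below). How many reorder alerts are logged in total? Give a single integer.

Answer: 5

Derivation:
Processing events:
Start: stock = 43
  Event 1 (sale 17): sell min(17,43)=17. stock: 43 - 17 = 26. total_sold = 17
  Event 2 (sale 17): sell min(17,26)=17. stock: 26 - 17 = 9. total_sold = 34
  Event 3 (return 8): 9 + 8 = 17
  Event 4 (return 4): 17 + 4 = 21
  Event 5 (sale 12): sell min(12,21)=12. stock: 21 - 12 = 9. total_sold = 46
  Event 6 (restock 22): 9 + 22 = 31
  Event 7 (sale 24): sell min(24,31)=24. stock: 31 - 24 = 7. total_sold = 70
  Event 8 (restock 26): 7 + 26 = 33
  Event 9 (sale 5): sell min(5,33)=5. stock: 33 - 5 = 28. total_sold = 75
  Event 10 (sale 19): sell min(19,28)=19. stock: 28 - 19 = 9. total_sold = 94
  Event 11 (restock 9): 9 + 9 = 18
  Event 12 (sale 22): sell min(22,18)=18. stock: 18 - 18 = 0. total_sold = 112
Final: stock = 0, total_sold = 112

Checking against threshold 9:
  After event 1: stock=26 > 9
  After event 2: stock=9 <= 9 -> ALERT
  After event 3: stock=17 > 9
  After event 4: stock=21 > 9
  After event 5: stock=9 <= 9 -> ALERT
  After event 6: stock=31 > 9
  After event 7: stock=7 <= 9 -> ALERT
  After event 8: stock=33 > 9
  After event 9: stock=28 > 9
  After event 10: stock=9 <= 9 -> ALERT
  After event 11: stock=18 > 9
  After event 12: stock=0 <= 9 -> ALERT
Alert events: [2, 5, 7, 10, 12]. Count = 5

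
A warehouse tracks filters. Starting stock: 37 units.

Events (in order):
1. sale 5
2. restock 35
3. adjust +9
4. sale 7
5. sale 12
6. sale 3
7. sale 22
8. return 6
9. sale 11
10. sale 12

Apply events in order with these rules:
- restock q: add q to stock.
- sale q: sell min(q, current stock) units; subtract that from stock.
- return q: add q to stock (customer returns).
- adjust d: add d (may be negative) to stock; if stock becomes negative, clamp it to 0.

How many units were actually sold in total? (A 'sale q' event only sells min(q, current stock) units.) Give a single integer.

Answer: 72

Derivation:
Processing events:
Start: stock = 37
  Event 1 (sale 5): sell min(5,37)=5. stock: 37 - 5 = 32. total_sold = 5
  Event 2 (restock 35): 32 + 35 = 67
  Event 3 (adjust +9): 67 + 9 = 76
  Event 4 (sale 7): sell min(7,76)=7. stock: 76 - 7 = 69. total_sold = 12
  Event 5 (sale 12): sell min(12,69)=12. stock: 69 - 12 = 57. total_sold = 24
  Event 6 (sale 3): sell min(3,57)=3. stock: 57 - 3 = 54. total_sold = 27
  Event 7 (sale 22): sell min(22,54)=22. stock: 54 - 22 = 32. total_sold = 49
  Event 8 (return 6): 32 + 6 = 38
  Event 9 (sale 11): sell min(11,38)=11. stock: 38 - 11 = 27. total_sold = 60
  Event 10 (sale 12): sell min(12,27)=12. stock: 27 - 12 = 15. total_sold = 72
Final: stock = 15, total_sold = 72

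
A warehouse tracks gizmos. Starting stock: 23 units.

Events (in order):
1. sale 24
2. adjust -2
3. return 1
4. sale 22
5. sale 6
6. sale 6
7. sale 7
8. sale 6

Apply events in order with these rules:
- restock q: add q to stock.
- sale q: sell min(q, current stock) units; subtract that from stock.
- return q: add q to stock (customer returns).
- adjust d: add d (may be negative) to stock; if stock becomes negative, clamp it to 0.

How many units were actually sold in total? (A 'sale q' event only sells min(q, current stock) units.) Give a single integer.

Answer: 24

Derivation:
Processing events:
Start: stock = 23
  Event 1 (sale 24): sell min(24,23)=23. stock: 23 - 23 = 0. total_sold = 23
  Event 2 (adjust -2): 0 + -2 = 0 (clamped to 0)
  Event 3 (return 1): 0 + 1 = 1
  Event 4 (sale 22): sell min(22,1)=1. stock: 1 - 1 = 0. total_sold = 24
  Event 5 (sale 6): sell min(6,0)=0. stock: 0 - 0 = 0. total_sold = 24
  Event 6 (sale 6): sell min(6,0)=0. stock: 0 - 0 = 0. total_sold = 24
  Event 7 (sale 7): sell min(7,0)=0. stock: 0 - 0 = 0. total_sold = 24
  Event 8 (sale 6): sell min(6,0)=0. stock: 0 - 0 = 0. total_sold = 24
Final: stock = 0, total_sold = 24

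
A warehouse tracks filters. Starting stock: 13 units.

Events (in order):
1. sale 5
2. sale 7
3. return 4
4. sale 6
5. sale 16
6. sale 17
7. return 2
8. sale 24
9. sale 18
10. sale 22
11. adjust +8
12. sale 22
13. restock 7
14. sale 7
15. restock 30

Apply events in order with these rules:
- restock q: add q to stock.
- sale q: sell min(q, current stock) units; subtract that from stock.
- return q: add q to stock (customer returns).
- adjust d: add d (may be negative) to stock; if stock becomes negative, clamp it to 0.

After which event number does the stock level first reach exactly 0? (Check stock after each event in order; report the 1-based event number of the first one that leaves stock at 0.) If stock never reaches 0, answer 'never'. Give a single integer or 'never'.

Processing events:
Start: stock = 13
  Event 1 (sale 5): sell min(5,13)=5. stock: 13 - 5 = 8. total_sold = 5
  Event 2 (sale 7): sell min(7,8)=7. stock: 8 - 7 = 1. total_sold = 12
  Event 3 (return 4): 1 + 4 = 5
  Event 4 (sale 6): sell min(6,5)=5. stock: 5 - 5 = 0. total_sold = 17
  Event 5 (sale 16): sell min(16,0)=0. stock: 0 - 0 = 0. total_sold = 17
  Event 6 (sale 17): sell min(17,0)=0. stock: 0 - 0 = 0. total_sold = 17
  Event 7 (return 2): 0 + 2 = 2
  Event 8 (sale 24): sell min(24,2)=2. stock: 2 - 2 = 0. total_sold = 19
  Event 9 (sale 18): sell min(18,0)=0. stock: 0 - 0 = 0. total_sold = 19
  Event 10 (sale 22): sell min(22,0)=0. stock: 0 - 0 = 0. total_sold = 19
  Event 11 (adjust +8): 0 + 8 = 8
  Event 12 (sale 22): sell min(22,8)=8. stock: 8 - 8 = 0. total_sold = 27
  Event 13 (restock 7): 0 + 7 = 7
  Event 14 (sale 7): sell min(7,7)=7. stock: 7 - 7 = 0. total_sold = 34
  Event 15 (restock 30): 0 + 30 = 30
Final: stock = 30, total_sold = 34

First zero at event 4.

Answer: 4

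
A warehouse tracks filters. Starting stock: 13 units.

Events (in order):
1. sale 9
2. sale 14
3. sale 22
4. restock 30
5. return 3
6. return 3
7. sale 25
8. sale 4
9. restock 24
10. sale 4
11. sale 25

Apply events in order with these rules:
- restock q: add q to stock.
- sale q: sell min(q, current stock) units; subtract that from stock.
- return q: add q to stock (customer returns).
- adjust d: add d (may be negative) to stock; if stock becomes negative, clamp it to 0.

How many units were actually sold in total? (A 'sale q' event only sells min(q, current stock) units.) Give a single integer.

Processing events:
Start: stock = 13
  Event 1 (sale 9): sell min(9,13)=9. stock: 13 - 9 = 4. total_sold = 9
  Event 2 (sale 14): sell min(14,4)=4. stock: 4 - 4 = 0. total_sold = 13
  Event 3 (sale 22): sell min(22,0)=0. stock: 0 - 0 = 0. total_sold = 13
  Event 4 (restock 30): 0 + 30 = 30
  Event 5 (return 3): 30 + 3 = 33
  Event 6 (return 3): 33 + 3 = 36
  Event 7 (sale 25): sell min(25,36)=25. stock: 36 - 25 = 11. total_sold = 38
  Event 8 (sale 4): sell min(4,11)=4. stock: 11 - 4 = 7. total_sold = 42
  Event 9 (restock 24): 7 + 24 = 31
  Event 10 (sale 4): sell min(4,31)=4. stock: 31 - 4 = 27. total_sold = 46
  Event 11 (sale 25): sell min(25,27)=25. stock: 27 - 25 = 2. total_sold = 71
Final: stock = 2, total_sold = 71

Answer: 71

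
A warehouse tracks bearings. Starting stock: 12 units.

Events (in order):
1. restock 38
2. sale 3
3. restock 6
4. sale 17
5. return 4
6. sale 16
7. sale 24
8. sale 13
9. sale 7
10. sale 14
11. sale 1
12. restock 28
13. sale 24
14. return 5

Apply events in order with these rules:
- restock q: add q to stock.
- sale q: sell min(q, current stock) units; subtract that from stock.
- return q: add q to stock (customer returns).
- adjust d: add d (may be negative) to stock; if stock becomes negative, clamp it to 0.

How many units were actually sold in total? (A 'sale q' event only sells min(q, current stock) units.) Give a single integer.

Processing events:
Start: stock = 12
  Event 1 (restock 38): 12 + 38 = 50
  Event 2 (sale 3): sell min(3,50)=3. stock: 50 - 3 = 47. total_sold = 3
  Event 3 (restock 6): 47 + 6 = 53
  Event 4 (sale 17): sell min(17,53)=17. stock: 53 - 17 = 36. total_sold = 20
  Event 5 (return 4): 36 + 4 = 40
  Event 6 (sale 16): sell min(16,40)=16. stock: 40 - 16 = 24. total_sold = 36
  Event 7 (sale 24): sell min(24,24)=24. stock: 24 - 24 = 0. total_sold = 60
  Event 8 (sale 13): sell min(13,0)=0. stock: 0 - 0 = 0. total_sold = 60
  Event 9 (sale 7): sell min(7,0)=0. stock: 0 - 0 = 0. total_sold = 60
  Event 10 (sale 14): sell min(14,0)=0. stock: 0 - 0 = 0. total_sold = 60
  Event 11 (sale 1): sell min(1,0)=0. stock: 0 - 0 = 0. total_sold = 60
  Event 12 (restock 28): 0 + 28 = 28
  Event 13 (sale 24): sell min(24,28)=24. stock: 28 - 24 = 4. total_sold = 84
  Event 14 (return 5): 4 + 5 = 9
Final: stock = 9, total_sold = 84

Answer: 84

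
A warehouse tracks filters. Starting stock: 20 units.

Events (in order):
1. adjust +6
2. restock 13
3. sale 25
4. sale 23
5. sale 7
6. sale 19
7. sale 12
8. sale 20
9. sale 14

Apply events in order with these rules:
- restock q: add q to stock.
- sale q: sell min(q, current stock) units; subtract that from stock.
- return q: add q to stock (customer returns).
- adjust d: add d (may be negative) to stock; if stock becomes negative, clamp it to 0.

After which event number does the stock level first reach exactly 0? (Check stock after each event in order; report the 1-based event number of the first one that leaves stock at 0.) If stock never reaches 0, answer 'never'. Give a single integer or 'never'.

Processing events:
Start: stock = 20
  Event 1 (adjust +6): 20 + 6 = 26
  Event 2 (restock 13): 26 + 13 = 39
  Event 3 (sale 25): sell min(25,39)=25. stock: 39 - 25 = 14. total_sold = 25
  Event 4 (sale 23): sell min(23,14)=14. stock: 14 - 14 = 0. total_sold = 39
  Event 5 (sale 7): sell min(7,0)=0. stock: 0 - 0 = 0. total_sold = 39
  Event 6 (sale 19): sell min(19,0)=0. stock: 0 - 0 = 0. total_sold = 39
  Event 7 (sale 12): sell min(12,0)=0. stock: 0 - 0 = 0. total_sold = 39
  Event 8 (sale 20): sell min(20,0)=0. stock: 0 - 0 = 0. total_sold = 39
  Event 9 (sale 14): sell min(14,0)=0. stock: 0 - 0 = 0. total_sold = 39
Final: stock = 0, total_sold = 39

First zero at event 4.

Answer: 4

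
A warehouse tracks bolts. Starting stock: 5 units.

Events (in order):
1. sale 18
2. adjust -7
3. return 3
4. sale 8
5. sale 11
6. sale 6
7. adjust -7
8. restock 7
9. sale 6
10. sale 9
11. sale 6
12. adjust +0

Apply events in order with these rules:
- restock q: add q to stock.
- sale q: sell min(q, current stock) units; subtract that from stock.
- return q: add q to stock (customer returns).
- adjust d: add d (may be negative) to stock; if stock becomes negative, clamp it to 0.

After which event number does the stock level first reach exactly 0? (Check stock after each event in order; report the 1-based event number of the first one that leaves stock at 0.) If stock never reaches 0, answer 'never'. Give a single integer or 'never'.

Answer: 1

Derivation:
Processing events:
Start: stock = 5
  Event 1 (sale 18): sell min(18,5)=5. stock: 5 - 5 = 0. total_sold = 5
  Event 2 (adjust -7): 0 + -7 = 0 (clamped to 0)
  Event 3 (return 3): 0 + 3 = 3
  Event 4 (sale 8): sell min(8,3)=3. stock: 3 - 3 = 0. total_sold = 8
  Event 5 (sale 11): sell min(11,0)=0. stock: 0 - 0 = 0. total_sold = 8
  Event 6 (sale 6): sell min(6,0)=0. stock: 0 - 0 = 0. total_sold = 8
  Event 7 (adjust -7): 0 + -7 = 0 (clamped to 0)
  Event 8 (restock 7): 0 + 7 = 7
  Event 9 (sale 6): sell min(6,7)=6. stock: 7 - 6 = 1. total_sold = 14
  Event 10 (sale 9): sell min(9,1)=1. stock: 1 - 1 = 0. total_sold = 15
  Event 11 (sale 6): sell min(6,0)=0. stock: 0 - 0 = 0. total_sold = 15
  Event 12 (adjust +0): 0 + 0 = 0
Final: stock = 0, total_sold = 15

First zero at event 1.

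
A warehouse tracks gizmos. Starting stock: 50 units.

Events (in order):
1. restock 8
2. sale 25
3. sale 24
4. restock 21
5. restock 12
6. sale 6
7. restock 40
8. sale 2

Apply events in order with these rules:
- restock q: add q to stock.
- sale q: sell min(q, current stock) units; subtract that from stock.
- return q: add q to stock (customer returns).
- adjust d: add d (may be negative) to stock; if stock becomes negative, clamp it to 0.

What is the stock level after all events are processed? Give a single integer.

Processing events:
Start: stock = 50
  Event 1 (restock 8): 50 + 8 = 58
  Event 2 (sale 25): sell min(25,58)=25. stock: 58 - 25 = 33. total_sold = 25
  Event 3 (sale 24): sell min(24,33)=24. stock: 33 - 24 = 9. total_sold = 49
  Event 4 (restock 21): 9 + 21 = 30
  Event 5 (restock 12): 30 + 12 = 42
  Event 6 (sale 6): sell min(6,42)=6. stock: 42 - 6 = 36. total_sold = 55
  Event 7 (restock 40): 36 + 40 = 76
  Event 8 (sale 2): sell min(2,76)=2. stock: 76 - 2 = 74. total_sold = 57
Final: stock = 74, total_sold = 57

Answer: 74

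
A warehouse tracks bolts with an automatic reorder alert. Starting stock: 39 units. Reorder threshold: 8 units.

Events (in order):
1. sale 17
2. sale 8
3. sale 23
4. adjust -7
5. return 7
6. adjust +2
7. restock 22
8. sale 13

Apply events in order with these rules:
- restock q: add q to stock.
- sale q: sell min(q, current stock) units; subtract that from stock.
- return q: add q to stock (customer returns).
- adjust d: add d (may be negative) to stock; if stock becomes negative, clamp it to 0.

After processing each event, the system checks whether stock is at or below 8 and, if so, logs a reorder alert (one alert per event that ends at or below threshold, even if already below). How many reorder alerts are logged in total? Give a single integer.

Answer: 3

Derivation:
Processing events:
Start: stock = 39
  Event 1 (sale 17): sell min(17,39)=17. stock: 39 - 17 = 22. total_sold = 17
  Event 2 (sale 8): sell min(8,22)=8. stock: 22 - 8 = 14. total_sold = 25
  Event 3 (sale 23): sell min(23,14)=14. stock: 14 - 14 = 0. total_sold = 39
  Event 4 (adjust -7): 0 + -7 = 0 (clamped to 0)
  Event 5 (return 7): 0 + 7 = 7
  Event 6 (adjust +2): 7 + 2 = 9
  Event 7 (restock 22): 9 + 22 = 31
  Event 8 (sale 13): sell min(13,31)=13. stock: 31 - 13 = 18. total_sold = 52
Final: stock = 18, total_sold = 52

Checking against threshold 8:
  After event 1: stock=22 > 8
  After event 2: stock=14 > 8
  After event 3: stock=0 <= 8 -> ALERT
  After event 4: stock=0 <= 8 -> ALERT
  After event 5: stock=7 <= 8 -> ALERT
  After event 6: stock=9 > 8
  After event 7: stock=31 > 8
  After event 8: stock=18 > 8
Alert events: [3, 4, 5]. Count = 3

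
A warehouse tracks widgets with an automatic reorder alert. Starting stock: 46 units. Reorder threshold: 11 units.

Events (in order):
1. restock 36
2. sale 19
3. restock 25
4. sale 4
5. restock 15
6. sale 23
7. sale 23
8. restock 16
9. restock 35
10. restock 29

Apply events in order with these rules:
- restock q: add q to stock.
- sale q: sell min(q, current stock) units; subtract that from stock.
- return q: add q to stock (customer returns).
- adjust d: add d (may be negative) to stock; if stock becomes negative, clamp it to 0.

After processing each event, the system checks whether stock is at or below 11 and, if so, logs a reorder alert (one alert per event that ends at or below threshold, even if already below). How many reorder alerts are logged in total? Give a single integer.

Answer: 0

Derivation:
Processing events:
Start: stock = 46
  Event 1 (restock 36): 46 + 36 = 82
  Event 2 (sale 19): sell min(19,82)=19. stock: 82 - 19 = 63. total_sold = 19
  Event 3 (restock 25): 63 + 25 = 88
  Event 4 (sale 4): sell min(4,88)=4. stock: 88 - 4 = 84. total_sold = 23
  Event 5 (restock 15): 84 + 15 = 99
  Event 6 (sale 23): sell min(23,99)=23. stock: 99 - 23 = 76. total_sold = 46
  Event 7 (sale 23): sell min(23,76)=23. stock: 76 - 23 = 53. total_sold = 69
  Event 8 (restock 16): 53 + 16 = 69
  Event 9 (restock 35): 69 + 35 = 104
  Event 10 (restock 29): 104 + 29 = 133
Final: stock = 133, total_sold = 69

Checking against threshold 11:
  After event 1: stock=82 > 11
  After event 2: stock=63 > 11
  After event 3: stock=88 > 11
  After event 4: stock=84 > 11
  After event 5: stock=99 > 11
  After event 6: stock=76 > 11
  After event 7: stock=53 > 11
  After event 8: stock=69 > 11
  After event 9: stock=104 > 11
  After event 10: stock=133 > 11
Alert events: []. Count = 0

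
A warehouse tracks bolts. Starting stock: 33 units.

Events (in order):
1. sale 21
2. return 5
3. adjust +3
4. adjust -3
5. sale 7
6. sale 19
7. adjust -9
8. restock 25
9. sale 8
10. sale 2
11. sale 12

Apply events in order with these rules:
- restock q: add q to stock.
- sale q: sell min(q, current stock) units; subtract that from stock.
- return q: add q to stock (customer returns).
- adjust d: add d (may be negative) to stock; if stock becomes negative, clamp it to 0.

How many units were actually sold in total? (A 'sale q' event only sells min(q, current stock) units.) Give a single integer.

Processing events:
Start: stock = 33
  Event 1 (sale 21): sell min(21,33)=21. stock: 33 - 21 = 12. total_sold = 21
  Event 2 (return 5): 12 + 5 = 17
  Event 3 (adjust +3): 17 + 3 = 20
  Event 4 (adjust -3): 20 + -3 = 17
  Event 5 (sale 7): sell min(7,17)=7. stock: 17 - 7 = 10. total_sold = 28
  Event 6 (sale 19): sell min(19,10)=10. stock: 10 - 10 = 0. total_sold = 38
  Event 7 (adjust -9): 0 + -9 = 0 (clamped to 0)
  Event 8 (restock 25): 0 + 25 = 25
  Event 9 (sale 8): sell min(8,25)=8. stock: 25 - 8 = 17. total_sold = 46
  Event 10 (sale 2): sell min(2,17)=2. stock: 17 - 2 = 15. total_sold = 48
  Event 11 (sale 12): sell min(12,15)=12. stock: 15 - 12 = 3. total_sold = 60
Final: stock = 3, total_sold = 60

Answer: 60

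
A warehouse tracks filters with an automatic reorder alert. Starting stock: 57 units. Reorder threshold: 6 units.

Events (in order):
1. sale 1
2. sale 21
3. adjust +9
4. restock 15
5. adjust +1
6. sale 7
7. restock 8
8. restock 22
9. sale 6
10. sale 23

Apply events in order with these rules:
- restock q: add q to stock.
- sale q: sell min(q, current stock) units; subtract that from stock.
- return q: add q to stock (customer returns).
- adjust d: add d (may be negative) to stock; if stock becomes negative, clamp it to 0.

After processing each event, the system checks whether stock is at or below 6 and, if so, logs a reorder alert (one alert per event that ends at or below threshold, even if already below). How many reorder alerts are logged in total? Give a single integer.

Answer: 0

Derivation:
Processing events:
Start: stock = 57
  Event 1 (sale 1): sell min(1,57)=1. stock: 57 - 1 = 56. total_sold = 1
  Event 2 (sale 21): sell min(21,56)=21. stock: 56 - 21 = 35. total_sold = 22
  Event 3 (adjust +9): 35 + 9 = 44
  Event 4 (restock 15): 44 + 15 = 59
  Event 5 (adjust +1): 59 + 1 = 60
  Event 6 (sale 7): sell min(7,60)=7. stock: 60 - 7 = 53. total_sold = 29
  Event 7 (restock 8): 53 + 8 = 61
  Event 8 (restock 22): 61 + 22 = 83
  Event 9 (sale 6): sell min(6,83)=6. stock: 83 - 6 = 77. total_sold = 35
  Event 10 (sale 23): sell min(23,77)=23. stock: 77 - 23 = 54. total_sold = 58
Final: stock = 54, total_sold = 58

Checking against threshold 6:
  After event 1: stock=56 > 6
  After event 2: stock=35 > 6
  After event 3: stock=44 > 6
  After event 4: stock=59 > 6
  After event 5: stock=60 > 6
  After event 6: stock=53 > 6
  After event 7: stock=61 > 6
  After event 8: stock=83 > 6
  After event 9: stock=77 > 6
  After event 10: stock=54 > 6
Alert events: []. Count = 0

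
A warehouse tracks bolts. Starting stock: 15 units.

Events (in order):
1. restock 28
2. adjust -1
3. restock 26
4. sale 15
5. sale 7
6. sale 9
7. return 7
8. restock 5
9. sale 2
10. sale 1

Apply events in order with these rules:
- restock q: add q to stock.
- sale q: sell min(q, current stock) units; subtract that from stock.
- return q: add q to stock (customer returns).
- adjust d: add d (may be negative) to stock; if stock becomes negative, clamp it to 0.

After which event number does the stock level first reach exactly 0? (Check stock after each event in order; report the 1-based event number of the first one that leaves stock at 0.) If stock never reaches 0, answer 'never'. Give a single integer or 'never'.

Answer: never

Derivation:
Processing events:
Start: stock = 15
  Event 1 (restock 28): 15 + 28 = 43
  Event 2 (adjust -1): 43 + -1 = 42
  Event 3 (restock 26): 42 + 26 = 68
  Event 4 (sale 15): sell min(15,68)=15. stock: 68 - 15 = 53. total_sold = 15
  Event 5 (sale 7): sell min(7,53)=7. stock: 53 - 7 = 46. total_sold = 22
  Event 6 (sale 9): sell min(9,46)=9. stock: 46 - 9 = 37. total_sold = 31
  Event 7 (return 7): 37 + 7 = 44
  Event 8 (restock 5): 44 + 5 = 49
  Event 9 (sale 2): sell min(2,49)=2. stock: 49 - 2 = 47. total_sold = 33
  Event 10 (sale 1): sell min(1,47)=1. stock: 47 - 1 = 46. total_sold = 34
Final: stock = 46, total_sold = 34

Stock never reaches 0.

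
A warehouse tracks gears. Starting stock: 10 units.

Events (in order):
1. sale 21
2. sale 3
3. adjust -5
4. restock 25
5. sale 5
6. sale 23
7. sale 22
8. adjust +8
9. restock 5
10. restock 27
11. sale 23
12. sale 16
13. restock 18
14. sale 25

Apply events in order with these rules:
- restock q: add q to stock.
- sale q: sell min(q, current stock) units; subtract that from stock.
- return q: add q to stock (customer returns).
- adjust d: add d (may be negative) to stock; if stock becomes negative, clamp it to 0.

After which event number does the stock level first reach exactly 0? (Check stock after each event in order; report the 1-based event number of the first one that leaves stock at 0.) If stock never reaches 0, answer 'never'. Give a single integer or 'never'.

Processing events:
Start: stock = 10
  Event 1 (sale 21): sell min(21,10)=10. stock: 10 - 10 = 0. total_sold = 10
  Event 2 (sale 3): sell min(3,0)=0. stock: 0 - 0 = 0. total_sold = 10
  Event 3 (adjust -5): 0 + -5 = 0 (clamped to 0)
  Event 4 (restock 25): 0 + 25 = 25
  Event 5 (sale 5): sell min(5,25)=5. stock: 25 - 5 = 20. total_sold = 15
  Event 6 (sale 23): sell min(23,20)=20. stock: 20 - 20 = 0. total_sold = 35
  Event 7 (sale 22): sell min(22,0)=0. stock: 0 - 0 = 0. total_sold = 35
  Event 8 (adjust +8): 0 + 8 = 8
  Event 9 (restock 5): 8 + 5 = 13
  Event 10 (restock 27): 13 + 27 = 40
  Event 11 (sale 23): sell min(23,40)=23. stock: 40 - 23 = 17. total_sold = 58
  Event 12 (sale 16): sell min(16,17)=16. stock: 17 - 16 = 1. total_sold = 74
  Event 13 (restock 18): 1 + 18 = 19
  Event 14 (sale 25): sell min(25,19)=19. stock: 19 - 19 = 0. total_sold = 93
Final: stock = 0, total_sold = 93

First zero at event 1.

Answer: 1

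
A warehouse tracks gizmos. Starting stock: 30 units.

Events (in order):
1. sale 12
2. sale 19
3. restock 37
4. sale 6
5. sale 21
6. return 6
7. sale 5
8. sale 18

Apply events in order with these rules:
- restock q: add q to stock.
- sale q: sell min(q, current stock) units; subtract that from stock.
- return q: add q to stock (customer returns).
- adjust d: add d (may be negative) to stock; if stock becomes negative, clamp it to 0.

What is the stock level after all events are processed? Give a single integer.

Answer: 0

Derivation:
Processing events:
Start: stock = 30
  Event 1 (sale 12): sell min(12,30)=12. stock: 30 - 12 = 18. total_sold = 12
  Event 2 (sale 19): sell min(19,18)=18. stock: 18 - 18 = 0. total_sold = 30
  Event 3 (restock 37): 0 + 37 = 37
  Event 4 (sale 6): sell min(6,37)=6. stock: 37 - 6 = 31. total_sold = 36
  Event 5 (sale 21): sell min(21,31)=21. stock: 31 - 21 = 10. total_sold = 57
  Event 6 (return 6): 10 + 6 = 16
  Event 7 (sale 5): sell min(5,16)=5. stock: 16 - 5 = 11. total_sold = 62
  Event 8 (sale 18): sell min(18,11)=11. stock: 11 - 11 = 0. total_sold = 73
Final: stock = 0, total_sold = 73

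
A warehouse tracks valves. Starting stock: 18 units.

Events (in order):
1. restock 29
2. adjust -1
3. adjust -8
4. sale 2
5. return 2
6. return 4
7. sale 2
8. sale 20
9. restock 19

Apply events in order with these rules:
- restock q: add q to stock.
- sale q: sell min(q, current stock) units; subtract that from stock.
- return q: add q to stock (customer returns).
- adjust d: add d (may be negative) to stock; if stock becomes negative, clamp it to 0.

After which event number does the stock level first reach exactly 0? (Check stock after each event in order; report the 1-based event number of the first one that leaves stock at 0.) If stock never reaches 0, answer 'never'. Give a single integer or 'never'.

Answer: never

Derivation:
Processing events:
Start: stock = 18
  Event 1 (restock 29): 18 + 29 = 47
  Event 2 (adjust -1): 47 + -1 = 46
  Event 3 (adjust -8): 46 + -8 = 38
  Event 4 (sale 2): sell min(2,38)=2. stock: 38 - 2 = 36. total_sold = 2
  Event 5 (return 2): 36 + 2 = 38
  Event 6 (return 4): 38 + 4 = 42
  Event 7 (sale 2): sell min(2,42)=2. stock: 42 - 2 = 40. total_sold = 4
  Event 8 (sale 20): sell min(20,40)=20. stock: 40 - 20 = 20. total_sold = 24
  Event 9 (restock 19): 20 + 19 = 39
Final: stock = 39, total_sold = 24

Stock never reaches 0.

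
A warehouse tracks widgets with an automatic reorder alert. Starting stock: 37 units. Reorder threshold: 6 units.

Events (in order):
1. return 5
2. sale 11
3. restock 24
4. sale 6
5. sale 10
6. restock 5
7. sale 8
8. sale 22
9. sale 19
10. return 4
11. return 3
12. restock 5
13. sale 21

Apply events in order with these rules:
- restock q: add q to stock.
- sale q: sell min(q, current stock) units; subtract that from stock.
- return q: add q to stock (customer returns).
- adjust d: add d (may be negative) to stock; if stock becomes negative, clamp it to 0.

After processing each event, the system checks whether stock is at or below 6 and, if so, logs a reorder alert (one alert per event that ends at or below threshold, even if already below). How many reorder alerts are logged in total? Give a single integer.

Processing events:
Start: stock = 37
  Event 1 (return 5): 37 + 5 = 42
  Event 2 (sale 11): sell min(11,42)=11. stock: 42 - 11 = 31. total_sold = 11
  Event 3 (restock 24): 31 + 24 = 55
  Event 4 (sale 6): sell min(6,55)=6. stock: 55 - 6 = 49. total_sold = 17
  Event 5 (sale 10): sell min(10,49)=10. stock: 49 - 10 = 39. total_sold = 27
  Event 6 (restock 5): 39 + 5 = 44
  Event 7 (sale 8): sell min(8,44)=8. stock: 44 - 8 = 36. total_sold = 35
  Event 8 (sale 22): sell min(22,36)=22. stock: 36 - 22 = 14. total_sold = 57
  Event 9 (sale 19): sell min(19,14)=14. stock: 14 - 14 = 0. total_sold = 71
  Event 10 (return 4): 0 + 4 = 4
  Event 11 (return 3): 4 + 3 = 7
  Event 12 (restock 5): 7 + 5 = 12
  Event 13 (sale 21): sell min(21,12)=12. stock: 12 - 12 = 0. total_sold = 83
Final: stock = 0, total_sold = 83

Checking against threshold 6:
  After event 1: stock=42 > 6
  After event 2: stock=31 > 6
  After event 3: stock=55 > 6
  After event 4: stock=49 > 6
  After event 5: stock=39 > 6
  After event 6: stock=44 > 6
  After event 7: stock=36 > 6
  After event 8: stock=14 > 6
  After event 9: stock=0 <= 6 -> ALERT
  After event 10: stock=4 <= 6 -> ALERT
  After event 11: stock=7 > 6
  After event 12: stock=12 > 6
  After event 13: stock=0 <= 6 -> ALERT
Alert events: [9, 10, 13]. Count = 3

Answer: 3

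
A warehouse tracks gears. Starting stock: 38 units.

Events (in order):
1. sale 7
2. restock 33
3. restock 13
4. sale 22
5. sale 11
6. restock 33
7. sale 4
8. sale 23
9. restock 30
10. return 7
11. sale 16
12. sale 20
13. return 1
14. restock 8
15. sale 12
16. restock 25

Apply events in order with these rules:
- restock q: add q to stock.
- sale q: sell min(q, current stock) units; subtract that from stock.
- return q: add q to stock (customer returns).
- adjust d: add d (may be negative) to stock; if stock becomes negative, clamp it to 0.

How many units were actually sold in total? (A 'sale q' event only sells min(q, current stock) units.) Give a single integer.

Processing events:
Start: stock = 38
  Event 1 (sale 7): sell min(7,38)=7. stock: 38 - 7 = 31. total_sold = 7
  Event 2 (restock 33): 31 + 33 = 64
  Event 3 (restock 13): 64 + 13 = 77
  Event 4 (sale 22): sell min(22,77)=22. stock: 77 - 22 = 55. total_sold = 29
  Event 5 (sale 11): sell min(11,55)=11. stock: 55 - 11 = 44. total_sold = 40
  Event 6 (restock 33): 44 + 33 = 77
  Event 7 (sale 4): sell min(4,77)=4. stock: 77 - 4 = 73. total_sold = 44
  Event 8 (sale 23): sell min(23,73)=23. stock: 73 - 23 = 50. total_sold = 67
  Event 9 (restock 30): 50 + 30 = 80
  Event 10 (return 7): 80 + 7 = 87
  Event 11 (sale 16): sell min(16,87)=16. stock: 87 - 16 = 71. total_sold = 83
  Event 12 (sale 20): sell min(20,71)=20. stock: 71 - 20 = 51. total_sold = 103
  Event 13 (return 1): 51 + 1 = 52
  Event 14 (restock 8): 52 + 8 = 60
  Event 15 (sale 12): sell min(12,60)=12. stock: 60 - 12 = 48. total_sold = 115
  Event 16 (restock 25): 48 + 25 = 73
Final: stock = 73, total_sold = 115

Answer: 115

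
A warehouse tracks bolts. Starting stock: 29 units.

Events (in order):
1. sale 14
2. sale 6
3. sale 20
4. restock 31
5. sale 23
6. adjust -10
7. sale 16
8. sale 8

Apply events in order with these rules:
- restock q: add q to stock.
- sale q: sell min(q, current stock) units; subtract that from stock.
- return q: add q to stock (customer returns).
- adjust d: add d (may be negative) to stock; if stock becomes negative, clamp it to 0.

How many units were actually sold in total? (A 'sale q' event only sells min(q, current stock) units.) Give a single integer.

Answer: 52

Derivation:
Processing events:
Start: stock = 29
  Event 1 (sale 14): sell min(14,29)=14. stock: 29 - 14 = 15. total_sold = 14
  Event 2 (sale 6): sell min(6,15)=6. stock: 15 - 6 = 9. total_sold = 20
  Event 3 (sale 20): sell min(20,9)=9. stock: 9 - 9 = 0. total_sold = 29
  Event 4 (restock 31): 0 + 31 = 31
  Event 5 (sale 23): sell min(23,31)=23. stock: 31 - 23 = 8. total_sold = 52
  Event 6 (adjust -10): 8 + -10 = 0 (clamped to 0)
  Event 7 (sale 16): sell min(16,0)=0. stock: 0 - 0 = 0. total_sold = 52
  Event 8 (sale 8): sell min(8,0)=0. stock: 0 - 0 = 0. total_sold = 52
Final: stock = 0, total_sold = 52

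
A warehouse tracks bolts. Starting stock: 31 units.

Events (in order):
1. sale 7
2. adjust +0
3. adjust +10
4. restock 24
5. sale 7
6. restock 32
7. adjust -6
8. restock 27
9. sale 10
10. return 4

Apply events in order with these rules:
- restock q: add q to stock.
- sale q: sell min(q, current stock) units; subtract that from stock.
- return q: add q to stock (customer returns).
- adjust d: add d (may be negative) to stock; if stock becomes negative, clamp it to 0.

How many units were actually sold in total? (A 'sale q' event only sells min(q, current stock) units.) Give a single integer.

Processing events:
Start: stock = 31
  Event 1 (sale 7): sell min(7,31)=7. stock: 31 - 7 = 24. total_sold = 7
  Event 2 (adjust +0): 24 + 0 = 24
  Event 3 (adjust +10): 24 + 10 = 34
  Event 4 (restock 24): 34 + 24 = 58
  Event 5 (sale 7): sell min(7,58)=7. stock: 58 - 7 = 51. total_sold = 14
  Event 6 (restock 32): 51 + 32 = 83
  Event 7 (adjust -6): 83 + -6 = 77
  Event 8 (restock 27): 77 + 27 = 104
  Event 9 (sale 10): sell min(10,104)=10. stock: 104 - 10 = 94. total_sold = 24
  Event 10 (return 4): 94 + 4 = 98
Final: stock = 98, total_sold = 24

Answer: 24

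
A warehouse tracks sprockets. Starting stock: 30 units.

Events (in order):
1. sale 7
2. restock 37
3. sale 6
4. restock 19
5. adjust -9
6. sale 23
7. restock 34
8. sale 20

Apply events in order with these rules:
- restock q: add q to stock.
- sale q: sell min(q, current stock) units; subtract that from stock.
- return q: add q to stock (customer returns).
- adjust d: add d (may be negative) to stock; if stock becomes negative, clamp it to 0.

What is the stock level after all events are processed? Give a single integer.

Processing events:
Start: stock = 30
  Event 1 (sale 7): sell min(7,30)=7. stock: 30 - 7 = 23. total_sold = 7
  Event 2 (restock 37): 23 + 37 = 60
  Event 3 (sale 6): sell min(6,60)=6. stock: 60 - 6 = 54. total_sold = 13
  Event 4 (restock 19): 54 + 19 = 73
  Event 5 (adjust -9): 73 + -9 = 64
  Event 6 (sale 23): sell min(23,64)=23. stock: 64 - 23 = 41. total_sold = 36
  Event 7 (restock 34): 41 + 34 = 75
  Event 8 (sale 20): sell min(20,75)=20. stock: 75 - 20 = 55. total_sold = 56
Final: stock = 55, total_sold = 56

Answer: 55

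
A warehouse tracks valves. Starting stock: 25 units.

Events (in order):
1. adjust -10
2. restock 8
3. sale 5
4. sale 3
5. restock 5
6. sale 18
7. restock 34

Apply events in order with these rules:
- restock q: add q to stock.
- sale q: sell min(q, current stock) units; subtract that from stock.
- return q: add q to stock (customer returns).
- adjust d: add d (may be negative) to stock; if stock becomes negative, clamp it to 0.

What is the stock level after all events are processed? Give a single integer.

Answer: 36

Derivation:
Processing events:
Start: stock = 25
  Event 1 (adjust -10): 25 + -10 = 15
  Event 2 (restock 8): 15 + 8 = 23
  Event 3 (sale 5): sell min(5,23)=5. stock: 23 - 5 = 18. total_sold = 5
  Event 4 (sale 3): sell min(3,18)=3. stock: 18 - 3 = 15. total_sold = 8
  Event 5 (restock 5): 15 + 5 = 20
  Event 6 (sale 18): sell min(18,20)=18. stock: 20 - 18 = 2. total_sold = 26
  Event 7 (restock 34): 2 + 34 = 36
Final: stock = 36, total_sold = 26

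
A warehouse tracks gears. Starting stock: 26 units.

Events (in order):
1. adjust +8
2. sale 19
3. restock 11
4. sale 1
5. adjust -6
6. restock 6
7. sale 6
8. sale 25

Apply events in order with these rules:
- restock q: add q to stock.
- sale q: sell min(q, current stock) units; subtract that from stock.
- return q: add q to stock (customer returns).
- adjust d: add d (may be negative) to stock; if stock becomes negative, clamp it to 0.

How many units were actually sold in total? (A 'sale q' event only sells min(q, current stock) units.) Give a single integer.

Answer: 45

Derivation:
Processing events:
Start: stock = 26
  Event 1 (adjust +8): 26 + 8 = 34
  Event 2 (sale 19): sell min(19,34)=19. stock: 34 - 19 = 15. total_sold = 19
  Event 3 (restock 11): 15 + 11 = 26
  Event 4 (sale 1): sell min(1,26)=1. stock: 26 - 1 = 25. total_sold = 20
  Event 5 (adjust -6): 25 + -6 = 19
  Event 6 (restock 6): 19 + 6 = 25
  Event 7 (sale 6): sell min(6,25)=6. stock: 25 - 6 = 19. total_sold = 26
  Event 8 (sale 25): sell min(25,19)=19. stock: 19 - 19 = 0. total_sold = 45
Final: stock = 0, total_sold = 45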